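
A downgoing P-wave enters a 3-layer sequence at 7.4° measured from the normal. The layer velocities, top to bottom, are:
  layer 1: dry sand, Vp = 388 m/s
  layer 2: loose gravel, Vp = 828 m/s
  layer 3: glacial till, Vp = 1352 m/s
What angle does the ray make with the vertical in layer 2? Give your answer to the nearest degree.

Snell's law across each interface conserves sin θ / V, so sin θ_2 = V_2·sin θ₁/V₁.
sin θ_2 = 828 × sin 7.4° / 388 = 0.2749.
θ_2 = arcsin 0.2749 = 15.95°.

16°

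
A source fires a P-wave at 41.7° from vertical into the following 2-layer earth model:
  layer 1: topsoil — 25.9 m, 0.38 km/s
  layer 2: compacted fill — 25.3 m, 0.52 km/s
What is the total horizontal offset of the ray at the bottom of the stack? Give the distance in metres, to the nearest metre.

Ray parameter p = sin 41.7° / 0.38 km/s = 1.7506e+00 s/km.
Layer 1: θ = 41.70°; offset = 25.9·tan 41.70° = 23.076 m.
Layer 2: sin θ = p·0.52 = 0.9103 → θ = 65.55°; offset = 25.3·tan 65.55° = 55.642 m.
Σ offsets = 78.718 m.

79 m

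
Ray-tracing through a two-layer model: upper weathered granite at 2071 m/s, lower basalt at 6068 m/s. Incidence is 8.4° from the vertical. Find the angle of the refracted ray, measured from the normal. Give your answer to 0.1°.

25.3°

sin θ₁/V₁ = sin θ₂/V₂ ⇒ sin θ₂ = 6068·sin 8.4°/2071 = 6068·0.1461/2071 = 0.4280.
θ₂ = arcsin 0.4280 = 25.34° from the normal.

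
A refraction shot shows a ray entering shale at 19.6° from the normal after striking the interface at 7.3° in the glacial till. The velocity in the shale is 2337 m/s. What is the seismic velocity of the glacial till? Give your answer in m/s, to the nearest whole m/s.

885 m/s

sin 7.3° = 0.1271; sin 19.6° = 0.3355.
V₁ = V₂·(sin θ₁/sin θ₂) = 2337·(0.1271/0.3355) = 885.22 m/s.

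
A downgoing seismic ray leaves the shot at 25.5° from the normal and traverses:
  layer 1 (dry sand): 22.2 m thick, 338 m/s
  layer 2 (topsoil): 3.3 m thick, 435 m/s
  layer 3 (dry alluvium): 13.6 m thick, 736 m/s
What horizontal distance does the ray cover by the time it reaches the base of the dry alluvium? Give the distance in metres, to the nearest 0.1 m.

Ray parameter p = sin 25.5° / 338 m/s = 1.2737e-03 s/m.
Layer 1: θ = 25.50°; offset = 22.2·tan 25.50° = 10.589 m.
Layer 2: sin θ = p·435 = 0.5541 → θ = 33.65°; offset = 3.3·tan 33.65° = 2.196 m.
Layer 3: sin θ = p·736 = 0.9374 → θ = 69.63°; offset = 13.6·tan 69.63° = 36.622 m.
Σ offsets = 49.407 m.

49.4 m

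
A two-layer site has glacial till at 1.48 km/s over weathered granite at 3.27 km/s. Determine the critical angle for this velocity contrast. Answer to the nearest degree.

27°

At critical incidence the refracted ray runs along the interface (θ₂ = 90°), so sin θ_c = V₁/V₂.
θ_c = arcsin(1.48/3.27) = arcsin 0.4526 = 26.91°.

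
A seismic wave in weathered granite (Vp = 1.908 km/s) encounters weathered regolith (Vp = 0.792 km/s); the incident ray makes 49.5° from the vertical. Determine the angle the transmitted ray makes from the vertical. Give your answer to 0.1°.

Snell's law: sin θ₂ = (V₂/V₁)·sin θ₁ = (0.792/1.908)·sin 49.5° = 0.3156.
θ₂ = arcsin 0.3156 = 18.40° from the normal.

18.4°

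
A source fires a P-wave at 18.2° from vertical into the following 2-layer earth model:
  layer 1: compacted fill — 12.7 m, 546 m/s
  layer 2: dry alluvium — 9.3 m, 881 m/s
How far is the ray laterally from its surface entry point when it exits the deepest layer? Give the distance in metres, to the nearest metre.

Ray parameter p = sin 18.2° / 546 m/s = 5.7204e-04 s/m.
Layer 1: θ = 18.20°; offset = 12.7·tan 18.20° = 4.176 m.
Layer 2: sin θ = p·881 = 0.5040 → θ = 30.26°; offset = 9.3·tan 30.26° = 5.426 m.
Σ offsets = 9.602 m.

10 m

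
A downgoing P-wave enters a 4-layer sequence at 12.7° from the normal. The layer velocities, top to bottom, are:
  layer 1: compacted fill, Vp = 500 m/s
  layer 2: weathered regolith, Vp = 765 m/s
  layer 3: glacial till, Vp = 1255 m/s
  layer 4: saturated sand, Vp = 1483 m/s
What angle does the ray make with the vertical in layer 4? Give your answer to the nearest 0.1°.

40.7°

Snell's law across each interface conserves sin θ / V, so sin θ_4 = V_4·sin θ₁/V₁.
sin θ_4 = 1483 × sin 12.7° / 500 = 0.6521.
θ_4 = arcsin 0.6521 = 40.70°.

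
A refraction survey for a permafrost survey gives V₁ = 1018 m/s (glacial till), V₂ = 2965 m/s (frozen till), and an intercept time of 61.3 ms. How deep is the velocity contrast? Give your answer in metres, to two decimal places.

θ_c = arcsin(1018/2965) = 20.08°; cos θ_c = 0.9392.
tᵢ = 2h cos θ_c/V₁ ⇒ h = tᵢ·V₁/(2 cos θ_c) = 0.0613·1018/(2·0.9392) = 33.22 m.

33.22 m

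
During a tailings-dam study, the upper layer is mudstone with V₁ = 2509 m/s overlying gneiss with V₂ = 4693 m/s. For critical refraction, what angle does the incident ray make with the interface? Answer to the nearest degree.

58°

Critical incidence: sin θ_c = V₁/V₂ = 2509/4693 = 0.5346.
θ_c = arcsin 0.5346 = 32.32°.
Measured from the interface: 90° − 32.32° = 57.68°.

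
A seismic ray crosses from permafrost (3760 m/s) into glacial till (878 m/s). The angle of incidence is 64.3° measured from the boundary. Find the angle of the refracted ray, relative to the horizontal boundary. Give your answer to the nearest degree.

84°

Angle from the normal: 90° − 64.3° = 25.7°.
Snell's law: sin θ₂ = (V₂/V₁)·sin θ₁ = (878/3760)·sin 25.7° = 0.1013.
θ₂ = arcsin 0.1013 = 5.81° from the normal.
From the interface: 90° − 5.81° = 84.19°.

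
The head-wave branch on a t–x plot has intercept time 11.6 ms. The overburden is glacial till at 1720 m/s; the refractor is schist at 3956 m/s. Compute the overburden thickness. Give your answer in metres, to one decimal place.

h = tᵢ·V₁·V₂ / (2·√(V₂²−V₁²)).
√(V₂²−V₁²) = √(3956² − 1720²) = 3562.5 m/s.
h = 0.0116 s × 1720 × 3956 / (2 × 3562.5) = 11.08 m.

11.1 m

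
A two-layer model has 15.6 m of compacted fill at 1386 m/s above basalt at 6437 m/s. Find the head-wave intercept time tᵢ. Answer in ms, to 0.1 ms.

22.0 ms

θ_c = arcsin(V₁/V₂) = arcsin(1386/6437) = 12.43°; cos θ_c = 0.9765.
tᵢ = 2h·cos θ_c / V₁ = 2·15.6·0.9765 / 1386 = 0.02198 s.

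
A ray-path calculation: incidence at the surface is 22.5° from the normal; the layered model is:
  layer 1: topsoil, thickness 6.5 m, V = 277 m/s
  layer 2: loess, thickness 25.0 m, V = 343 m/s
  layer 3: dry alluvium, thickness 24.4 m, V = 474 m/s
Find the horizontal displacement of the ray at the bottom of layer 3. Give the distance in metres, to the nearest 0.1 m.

Apply Snell's law at each interface; in layer i the horizontal offset is hᵢ·tan θᵢ.
Layer 1: θ = 22.50°; offset = 6.5·tan 22.50° = 2.692 m.
Layer 2: sin θ = 343·sin 22.5°/277 = 0.4739, θ = 28.29°; offset = 25.0·tan 28.29° = 13.453 m.
Layer 3: sin θ = 474·sin 22.5°/277 = 0.6548, θ = 40.91°; offset = 24.4·tan 40.91° = 21.142 m.
Total horizontal offset = 37.287 m.

37.3 m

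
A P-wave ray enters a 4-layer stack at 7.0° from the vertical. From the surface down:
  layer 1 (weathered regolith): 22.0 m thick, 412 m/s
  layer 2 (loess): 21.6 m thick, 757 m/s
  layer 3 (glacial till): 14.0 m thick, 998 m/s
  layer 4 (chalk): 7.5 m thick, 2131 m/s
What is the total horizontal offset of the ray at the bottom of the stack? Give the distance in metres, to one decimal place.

p = sin θ₁/V₁ = sin 7.0°/412 = 2.9580e-04 s/m is conserved through the stack.
Layer 1: θ = 7.00°; offset = 22.0·tan 7.00° = 2.701 m.
Layer 2: sin θ = p·757 = 0.2239 → θ = 12.94°; offset = 21.6·tan 12.94° = 4.963 m.
Layer 3: sin θ = p·998 = 0.2952 → θ = 17.17°; offset = 14.0·tan 17.17° = 4.326 m.
Layer 4: sin θ = p·2131 = 0.6303 → θ = 39.08°; offset = 7.5·tan 39.08° = 6.090 m.
Σ offsets = 18.079 m.

18.1 m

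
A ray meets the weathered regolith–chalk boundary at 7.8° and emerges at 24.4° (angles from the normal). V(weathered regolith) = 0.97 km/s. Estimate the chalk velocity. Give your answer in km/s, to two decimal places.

2.95 km/s

sin 7.8° = 0.1357; sin 24.4° = 0.4131.
V₂ = V₁·(sin θ₂/sin θ₁) = 0.97·(0.4131/0.1357) = 2.95 km/s.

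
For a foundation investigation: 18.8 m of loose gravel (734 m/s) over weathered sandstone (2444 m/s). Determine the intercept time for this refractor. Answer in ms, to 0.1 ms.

48.9 ms

θ_c = arcsin(V₁/V₂) = arcsin(734/2444) = 17.48°; cos θ_c = 0.9538.
tᵢ = 2h·cos θ_c / V₁ = 2·18.8·0.9538 / 734 = 0.04886 s.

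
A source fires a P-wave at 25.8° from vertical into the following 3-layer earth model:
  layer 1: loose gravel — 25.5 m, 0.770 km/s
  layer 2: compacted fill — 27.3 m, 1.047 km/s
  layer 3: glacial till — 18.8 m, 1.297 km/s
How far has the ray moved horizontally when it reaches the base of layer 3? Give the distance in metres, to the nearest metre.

53 m

Apply Snell's law at each interface; in layer i the horizontal offset is hᵢ·tan θᵢ.
Layer 1: θ = 25.80°; offset = 25.5·tan 25.80° = 12.327 m.
Layer 2: sin θ = 1.047·sin 25.8°/0.770 = 0.5918, θ = 36.28°; offset = 27.3·tan 36.28° = 20.043 m.
Layer 3: sin θ = 1.297·sin 25.8°/0.770 = 0.7331, θ = 47.15°; offset = 18.8·tan 47.15° = 20.265 m.
Σ offsets = 52.635 m.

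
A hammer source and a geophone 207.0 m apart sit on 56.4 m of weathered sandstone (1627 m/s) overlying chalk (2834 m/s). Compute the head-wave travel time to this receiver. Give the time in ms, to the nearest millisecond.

θ_c = arcsin(V₁/V₂) = arcsin(1627/2834) = 35.04°, cos θ_c = 0.8188.
Intercept time tᵢ = 2h cos θ_c / V₁ = 2·56.4·0.8188/1627 = 0.05677 s.
t = x/V₂ + tᵢ = 207.0/2834 + 0.05677 = 0.12981 s.

130 ms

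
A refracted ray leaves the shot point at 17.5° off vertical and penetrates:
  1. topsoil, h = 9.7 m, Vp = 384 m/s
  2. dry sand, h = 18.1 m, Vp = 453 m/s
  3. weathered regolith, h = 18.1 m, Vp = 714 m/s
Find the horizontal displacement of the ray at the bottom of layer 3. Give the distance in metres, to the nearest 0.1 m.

22.1 m

Apply Snell's law at each interface; in layer i the horizontal offset is hᵢ·tan θᵢ.
Layer 1: θ = 17.50°; offset = 9.7·tan 17.50° = 3.058 m.
Layer 2: sin θ = 453·sin 17.5°/384 = 0.3547, θ = 20.78°; offset = 18.1·tan 20.78° = 6.867 m.
Layer 3: sin θ = 714·sin 17.5°/384 = 0.5591, θ = 34.00°; offset = 18.1·tan 34.00° = 12.206 m.
Summing the layer offsets gives 22.132 m.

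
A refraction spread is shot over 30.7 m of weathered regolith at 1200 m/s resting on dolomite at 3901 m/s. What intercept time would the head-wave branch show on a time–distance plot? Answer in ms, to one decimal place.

tᵢ = 2h·√(V₂²−V₁²)/(V₁V₂).
√(V₂²−V₁²) = √(3901²−1200²) = 3711.8 m/s.
tᵢ = 2·30.7·3711.8/(1200·3901) = 0.04869 s.

48.7 ms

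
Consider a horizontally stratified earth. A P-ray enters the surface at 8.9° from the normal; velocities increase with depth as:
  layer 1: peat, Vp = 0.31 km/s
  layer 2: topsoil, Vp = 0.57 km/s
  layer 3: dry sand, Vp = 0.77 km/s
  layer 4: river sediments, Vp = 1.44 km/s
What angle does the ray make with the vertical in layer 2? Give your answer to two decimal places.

16.53°

Ray parameter p = sin 8.9° / 0.31 = 4.9907e-01 s/km.
sin θ_2 = p·V_2 = 4.9907e-01 × 0.57 = 0.2845.
θ_2 = 16.53° from the vertical.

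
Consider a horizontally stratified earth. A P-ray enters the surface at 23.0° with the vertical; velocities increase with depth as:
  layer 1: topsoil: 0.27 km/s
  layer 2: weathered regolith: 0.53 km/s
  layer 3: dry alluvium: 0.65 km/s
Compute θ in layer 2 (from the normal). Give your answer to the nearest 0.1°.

50.1°

Ray parameter p = sin 23.0° / 0.27 = 1.4472e+00 s/km.
sin θ_2 = p·V_2 = 1.4472e+00 × 0.53 = 0.7670.
θ_2 = arcsin 0.7670 = 50.08°.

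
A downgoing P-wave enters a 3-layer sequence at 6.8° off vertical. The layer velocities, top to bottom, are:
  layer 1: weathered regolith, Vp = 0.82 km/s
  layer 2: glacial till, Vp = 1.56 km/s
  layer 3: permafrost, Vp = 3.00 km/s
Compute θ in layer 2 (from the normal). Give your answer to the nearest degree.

13°

Ray parameter p = sin 6.8° / 0.82 = 1.4440e-01 s/km.
sin θ_2 = p·V_2 = 1.4440e-01 × 1.56 = 0.2253.
θ_2 = 13.02° from the vertical.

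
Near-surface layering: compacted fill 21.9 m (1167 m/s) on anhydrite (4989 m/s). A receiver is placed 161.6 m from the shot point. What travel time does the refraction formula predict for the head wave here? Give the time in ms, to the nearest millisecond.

69 ms

θ_c = arcsin(V₁/V₂) = arcsin(1167/4989) = 13.53°, cos θ_c = 0.9723.
Intercept time tᵢ = 2h cos θ_c / V₁ = 2·21.9·0.9723/1167 = 0.03649 s.
t = x/V₂ + tᵢ = 161.6/4989 + 0.03649 = 0.06888 s.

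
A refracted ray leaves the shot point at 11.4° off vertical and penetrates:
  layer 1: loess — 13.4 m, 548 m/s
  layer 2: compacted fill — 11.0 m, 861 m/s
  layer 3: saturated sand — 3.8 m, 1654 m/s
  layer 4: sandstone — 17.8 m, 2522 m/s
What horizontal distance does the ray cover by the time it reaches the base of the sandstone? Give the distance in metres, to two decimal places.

48.10 m

Ray parameter p = sin 11.4° / 548 m/s = 3.6069e-04 s/m.
Layer 1: θ = 11.40°; offset = 13.4·tan 11.40° = 2.7019 m.
Layer 2: sin θ = p·861 = 0.3106 → θ = 18.09°; offset = 11.0·tan 18.09° = 3.5938 m.
Layer 3: sin θ = p·1654 = 0.5966 → θ = 36.63°; offset = 3.8·tan 36.63° = 2.8247 m.
Layer 4: sin θ = p·2522 = 0.9097 → θ = 65.46°; offset = 17.8·tan 65.46° = 38.9827 m.
Total horizontal offset = 48.1031 m.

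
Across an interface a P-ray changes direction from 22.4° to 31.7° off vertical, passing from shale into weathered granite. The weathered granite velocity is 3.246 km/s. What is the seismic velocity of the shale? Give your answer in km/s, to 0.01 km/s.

2.35 km/s

sin 22.4° = 0.3811; sin 31.7° = 0.5255.
V₁ = V₂·(sin θ₁/sin θ₂) = 3.246·(0.3811/0.5255) = 2.35 km/s.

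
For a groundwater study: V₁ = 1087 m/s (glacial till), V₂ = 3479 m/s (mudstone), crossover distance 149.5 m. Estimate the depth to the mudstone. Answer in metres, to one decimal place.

x_cross = 2h·√((V₂+V₁)/(V₂−V₁)) → h = x_cross / (2·√((V₂+V₁)/(V₂−V₁))).
√((V₂+V₁)/(V₂−V₁)) = √((3479+1087)/(3479−1087)) = 1.3816.
h = 149.5 / (2·1.3816) = 54.10 m.

54.1 m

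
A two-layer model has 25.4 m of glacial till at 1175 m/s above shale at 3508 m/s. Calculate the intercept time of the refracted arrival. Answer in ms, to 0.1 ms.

40.7 ms

θ_c = arcsin(V₁/V₂) = arcsin(1175/3508) = 19.57°; cos θ_c = 0.9422.
tᵢ = 2h·cos θ_c / V₁ = 2·25.4·0.9422 / 1175 = 0.04074 s.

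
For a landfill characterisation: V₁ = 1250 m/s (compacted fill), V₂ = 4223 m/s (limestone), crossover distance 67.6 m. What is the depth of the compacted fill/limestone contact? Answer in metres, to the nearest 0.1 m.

h = (x_cross/2)·√((V₂−V₁)/(V₂+V₁)).
(V₂−V₁)/(V₂+V₁) = (4223−1250)/(4223+1250) = 0.5432; √ = 0.7370.
h = (67.6/2)·0.7370 = 24.91 m.

24.9 m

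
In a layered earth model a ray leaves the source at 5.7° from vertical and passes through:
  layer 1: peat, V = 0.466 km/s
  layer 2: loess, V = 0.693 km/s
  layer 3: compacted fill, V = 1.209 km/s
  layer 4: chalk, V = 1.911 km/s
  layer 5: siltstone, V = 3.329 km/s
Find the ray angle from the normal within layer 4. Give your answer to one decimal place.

24.0°

Ray parameter p = sin 5.7° / 0.466 = 2.1313e-01 s/km.
sin θ_4 = p·V_4 = 2.1313e-01 × 1.911 = 0.4073.
θ_4 = arcsin 0.4073 = 24.04°.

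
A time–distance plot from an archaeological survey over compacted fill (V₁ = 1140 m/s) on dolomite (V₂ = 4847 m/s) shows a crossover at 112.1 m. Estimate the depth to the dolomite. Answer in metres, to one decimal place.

x_cross = 2h·√((V₂+V₁)/(V₂−V₁)) → h = x_cross / (2·√((V₂+V₁)/(V₂−V₁))).
√((V₂+V₁)/(V₂−V₁)) = √((4847+1140)/(4847−1140)) = 1.2708.
h = 112.1 / (2·1.2708) = 44.10 m.

44.1 m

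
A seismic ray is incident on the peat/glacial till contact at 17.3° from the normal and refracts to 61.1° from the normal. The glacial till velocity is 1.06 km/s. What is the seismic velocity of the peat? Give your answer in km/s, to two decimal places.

sin 17.3° = 0.2974; sin 61.1° = 0.8755.
V₁ = V₂·(sin θ₁/sin θ₂) = 1.06·(0.2974/0.8755) = 0.36 km/s.

0.36 km/s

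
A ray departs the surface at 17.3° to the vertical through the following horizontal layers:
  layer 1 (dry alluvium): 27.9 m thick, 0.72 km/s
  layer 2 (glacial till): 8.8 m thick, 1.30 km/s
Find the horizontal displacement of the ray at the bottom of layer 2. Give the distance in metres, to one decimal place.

Apply Snell's law at each interface; in layer i the horizontal offset is hᵢ·tan θᵢ.
Layer 1: θ = 17.30°; offset = 27.9·tan 17.30° = 8.690 m.
Layer 2: sin θ = 1.30·sin 17.3°/0.72 = 0.5369, θ = 32.47°; offset = 8.8·tan 32.47° = 5.601 m.
Σ offsets = 14.291 m.

14.3 m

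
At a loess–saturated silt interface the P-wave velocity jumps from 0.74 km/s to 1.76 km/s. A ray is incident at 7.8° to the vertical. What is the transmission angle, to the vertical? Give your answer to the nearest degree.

19°

Snell's law: sin θ₂ = (V₂/V₁)·sin θ₁ = (1.76/0.74)·sin 7.8° = 0.3228.
θ₂ = arcsin 0.3228 = 18.83° from the normal.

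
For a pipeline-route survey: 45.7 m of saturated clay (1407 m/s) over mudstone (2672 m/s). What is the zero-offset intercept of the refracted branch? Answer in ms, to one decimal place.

55.2 ms

tᵢ = 2h·√(V₂²−V₁²)/(V₁V₂).
√(V₂²−V₁²) = √(2672²−1407²) = 2271.5 m/s.
tᵢ = 2·45.7·2271.5/(1407·2672) = 0.05523 s.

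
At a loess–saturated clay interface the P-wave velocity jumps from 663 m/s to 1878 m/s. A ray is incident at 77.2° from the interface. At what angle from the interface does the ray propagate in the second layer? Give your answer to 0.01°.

Angle from the normal: 90° − 77.2° = 12.8°.
sin θ₁/V₁ = sin θ₂/V₂ ⇒ sin θ₂ = 1878·sin 12.8°/663 = 1878·0.2215/663 = 0.6276.
θ₂ = arcsin 0.6276 = 38.87° from the normal.
From the interface: 90° − 38.87° = 51.13°.

51.13°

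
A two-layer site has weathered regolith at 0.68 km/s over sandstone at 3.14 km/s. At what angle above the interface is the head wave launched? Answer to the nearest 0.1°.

At critical incidence the refracted ray runs along the interface (θ₂ = 90°), so sin θ_c = V₁/V₂.
θ_c = arcsin(0.68/3.14) = arcsin 0.2166 = 12.51°.
Measured from the interface: 90° − 12.51° = 77.49°.

77.5°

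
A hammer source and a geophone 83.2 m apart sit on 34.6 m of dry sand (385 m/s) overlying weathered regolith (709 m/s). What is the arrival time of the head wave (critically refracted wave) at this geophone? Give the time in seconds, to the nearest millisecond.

0.268 s

t = x/V₂ + 2h·√(V₂²−V₁²)/(V₁V₂).
√(V₂²−V₁²) = √(709²−385²) = 595.4 m/s; delay term = 2·34.6·595.4/(385·709) = 0.15093 s.
t = 83.2/709 + 0.15093 = 0.26828 s.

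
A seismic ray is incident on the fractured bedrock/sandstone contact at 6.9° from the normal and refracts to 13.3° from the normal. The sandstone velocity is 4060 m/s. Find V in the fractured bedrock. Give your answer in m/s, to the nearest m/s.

2120 m/s

sin 6.9° = 0.1201; sin 13.3° = 0.2300.
V₁ = V₂·(sin θ₁/sin θ₂) = 4060·(0.1201/0.2300) = 2120.22 m/s.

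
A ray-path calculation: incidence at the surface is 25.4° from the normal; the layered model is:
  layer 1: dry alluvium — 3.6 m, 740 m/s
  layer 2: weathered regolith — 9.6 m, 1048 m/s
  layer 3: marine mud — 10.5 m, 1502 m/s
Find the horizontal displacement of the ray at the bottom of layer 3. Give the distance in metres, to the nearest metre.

Ray parameter p = sin 25.4° / 740 m/s = 5.7964e-04 s/m.
Layer 1: θ = 25.40°; offset = 3.6·tan 25.40° = 1.709 m.
Layer 2: sin θ = p·1048 = 0.6075 → θ = 37.41°; offset = 9.6·tan 37.41° = 7.341 m.
Layer 3: sin θ = p·1502 = 0.8706 → θ = 60.53°; offset = 10.5·tan 60.53° = 18.582 m.
Summing the layer offsets gives 27.633 m.

28 m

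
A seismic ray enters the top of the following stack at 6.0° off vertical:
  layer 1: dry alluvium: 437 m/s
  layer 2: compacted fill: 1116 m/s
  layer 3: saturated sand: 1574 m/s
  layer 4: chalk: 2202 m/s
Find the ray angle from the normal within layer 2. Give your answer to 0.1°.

Snell's law across each interface conserves sin θ / V, so sin θ_2 = V_2·sin θ₁/V₁.
sin θ_2 = 1116 × sin 6.0° / 437 = 0.2669.
θ_2 = arcsin 0.2669 = 15.48°.

15.5°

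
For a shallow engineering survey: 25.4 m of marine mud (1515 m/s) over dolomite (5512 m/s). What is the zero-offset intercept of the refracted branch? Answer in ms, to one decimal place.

θ_c = arcsin(V₁/V₂) = arcsin(1515/5512) = 15.95°; cos θ_c = 0.9615.
tᵢ = 2h·cos θ_c / V₁ = 2·25.4·0.9615 / 1515 = 0.03224 s.

32.2 ms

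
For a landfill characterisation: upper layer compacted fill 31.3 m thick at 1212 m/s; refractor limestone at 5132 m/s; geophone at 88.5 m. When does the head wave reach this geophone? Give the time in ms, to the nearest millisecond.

67 ms

t = x/V₂ + 2h·√(V₂²−V₁²)/(V₁V₂).
√(V₂²−V₁²) = √(5132²−1212²) = 4986.8 m/s; delay term = 2·31.3·4986.8/(1212·5132) = 0.05019 s.
t = 88.5/5132 + 0.05019 = 0.06743 s.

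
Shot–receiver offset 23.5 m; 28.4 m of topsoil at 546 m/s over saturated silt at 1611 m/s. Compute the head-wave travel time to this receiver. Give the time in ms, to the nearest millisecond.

t = x/V₂ + 2h·√(V₂²−V₁²)/(V₁V₂).
√(V₂²−V₁²) = √(1611²−546²) = 1515.7 m/s; delay term = 2·28.4·1515.7/(546·1611) = 0.09787 s.
t = 23.5/1611 + 0.09787 = 0.11246 s.

112 ms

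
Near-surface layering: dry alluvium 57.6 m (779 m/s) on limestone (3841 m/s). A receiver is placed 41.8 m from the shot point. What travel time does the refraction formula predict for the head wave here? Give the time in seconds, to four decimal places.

0.1557 s

t = x/V₂ + 2h·√(V₂²−V₁²)/(V₁V₂).
√(V₂²−V₁²) = √(3841²−779²) = 3761.2 m/s; delay term = 2·57.6·3761.2/(779·3841) = 0.14481 s.
t = 41.8/3841 + 0.14481 = 0.15569 s.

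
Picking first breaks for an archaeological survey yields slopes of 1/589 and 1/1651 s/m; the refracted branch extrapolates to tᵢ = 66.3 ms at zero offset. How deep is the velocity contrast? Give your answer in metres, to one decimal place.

h = tᵢ·V₁·V₂ / (2·√(V₂²−V₁²)).
√(V₂²−V₁²) = √(1651² − 589²) = 1542.4 m/s.
h = 0.0663 s × 589 × 1651 / (2 × 1542.4) = 20.90 m.

20.9 m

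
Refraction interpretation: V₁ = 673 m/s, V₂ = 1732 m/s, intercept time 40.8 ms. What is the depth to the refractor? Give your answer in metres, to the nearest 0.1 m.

θ_c = arcsin(673/1732) = 22.87°; cos θ_c = 0.9214.
tᵢ = 2h cos θ_c/V₁ ⇒ h = tᵢ·V₁/(2 cos θ_c) = 0.0408·673/(2·0.9214) = 14.90 m.

14.9 m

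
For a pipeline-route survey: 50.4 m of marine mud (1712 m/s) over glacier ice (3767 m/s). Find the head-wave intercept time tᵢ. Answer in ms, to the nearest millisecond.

tᵢ = 2h·√(V₂²−V₁²)/(V₁V₂).
√(V₂²−V₁²) = √(3767²−1712²) = 3355.5 m/s.
tᵢ = 2·50.4·3355.5/(1712·3767) = 0.05245 s.

52 ms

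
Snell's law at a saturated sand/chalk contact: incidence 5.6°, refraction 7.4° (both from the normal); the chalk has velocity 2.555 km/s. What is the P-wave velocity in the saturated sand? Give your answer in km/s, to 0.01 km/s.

1.94 km/s

sin 5.6° = 0.0976; sin 7.4° = 0.1288.
V₁ = V₂·(sin θ₁/sin θ₂) = 2.555·(0.0976/0.1288) = 1.94 km/s.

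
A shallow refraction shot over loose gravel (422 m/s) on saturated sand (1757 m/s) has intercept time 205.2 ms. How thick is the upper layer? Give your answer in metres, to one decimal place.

h = tᵢ·V₁·V₂ / (2·√(V₂²−V₁²)).
√(V₂²−V₁²) = √(1757² − 422²) = 1705.6 m/s.
h = 0.2052 s × 422 × 1757 / (2 × 1705.6) = 44.60 m.

44.6 m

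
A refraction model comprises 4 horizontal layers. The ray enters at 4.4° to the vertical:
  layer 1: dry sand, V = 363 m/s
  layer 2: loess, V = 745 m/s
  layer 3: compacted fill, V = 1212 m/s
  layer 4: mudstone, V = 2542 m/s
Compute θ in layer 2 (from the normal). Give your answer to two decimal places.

9.06°

Ray parameter p = sin 4.4° / 363 = 2.1135e-04 s/m.
sin θ_2 = p·V_2 = 2.1135e-04 × 745 = 0.1575.
θ_2 = 9.06° from the vertical.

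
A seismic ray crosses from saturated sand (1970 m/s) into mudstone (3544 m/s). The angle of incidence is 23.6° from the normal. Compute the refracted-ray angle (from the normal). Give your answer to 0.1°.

Snell's law: sin θ₂ = (V₂/V₁)·sin θ₁ = (3544/1970)·sin 23.6° = 0.7202.
θ₂ = arcsin 0.7202 = 46.07° from the normal.

46.1°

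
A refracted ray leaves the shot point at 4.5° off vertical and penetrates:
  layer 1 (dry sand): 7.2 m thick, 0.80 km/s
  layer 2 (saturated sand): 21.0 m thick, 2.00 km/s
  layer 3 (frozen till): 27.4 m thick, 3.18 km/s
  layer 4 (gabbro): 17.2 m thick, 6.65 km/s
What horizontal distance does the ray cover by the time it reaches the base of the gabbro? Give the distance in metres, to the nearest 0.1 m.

28.6 m

Apply Snell's law at each interface; in layer i the horizontal offset is hᵢ·tan θᵢ.
Layer 1: θ = 4.50°; offset = 7.2·tan 4.50° = 0.567 m.
Layer 2: sin θ = 2.00·sin 4.5°/0.80 = 0.1961, θ = 11.31°; offset = 21.0·tan 11.31° = 4.201 m.
Layer 3: sin θ = 3.18·sin 4.5°/0.80 = 0.3119, θ = 18.17°; offset = 27.4·tan 18.17° = 8.994 m.
Layer 4: sin θ = 6.65·sin 4.5°/0.80 = 0.6522, θ = 40.71°; offset = 17.2·tan 40.71° = 14.798 m.
Summing the layer offsets gives 28.559 m.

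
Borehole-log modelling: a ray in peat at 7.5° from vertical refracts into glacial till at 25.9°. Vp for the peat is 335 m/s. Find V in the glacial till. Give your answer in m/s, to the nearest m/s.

Snell's law: sin 7.5°/V₁ = sin 25.9°/V₂.
V₂ = V₁·sin 25.9°/sin 7.5° = 335 × 3.3465 = 1121.07 m/s.

1121 m/s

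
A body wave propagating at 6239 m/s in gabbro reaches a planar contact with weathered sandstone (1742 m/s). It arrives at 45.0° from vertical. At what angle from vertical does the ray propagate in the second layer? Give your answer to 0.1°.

11.4°

Snell's law: sin θ₂ = (V₂/V₁)·sin θ₁ = (1742/6239)·sin 45.0° = 0.1974.
θ₂ = arcsin 0.1974 = 11.39° from the normal.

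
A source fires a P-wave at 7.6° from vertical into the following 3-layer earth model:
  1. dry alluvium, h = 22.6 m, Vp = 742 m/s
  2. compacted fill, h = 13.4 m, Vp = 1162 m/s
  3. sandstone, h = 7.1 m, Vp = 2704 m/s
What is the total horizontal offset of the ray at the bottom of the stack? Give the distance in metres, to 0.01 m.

Apply Snell's law at each interface; in layer i the horizontal offset is hᵢ·tan θᵢ.
Layer 1: θ = 7.60°; offset = 22.6·tan 7.60° = 3.0155 m.
Layer 2: sin θ = 1162·sin 7.6°/742 = 0.2071, θ = 11.95°; offset = 13.4·tan 11.95° = 2.8369 m.
Layer 3: sin θ = 2704·sin 7.6°/742 = 0.4820, θ = 28.81°; offset = 7.1·tan 28.81° = 3.9055 m.
Total horizontal offset = 9.7579 m.

9.76 m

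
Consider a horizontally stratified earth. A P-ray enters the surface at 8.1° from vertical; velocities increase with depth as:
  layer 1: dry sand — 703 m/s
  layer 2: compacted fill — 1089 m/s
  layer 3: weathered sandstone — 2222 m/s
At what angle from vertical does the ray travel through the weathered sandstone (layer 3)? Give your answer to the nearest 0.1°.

Ray parameter p = sin 8.1° / 703 = 2.0043e-04 s/m.
sin θ_3 = p·V_3 = 2.0043e-04 × 2222 = 0.4454.
θ_3 = 26.45° from the vertical.

26.4°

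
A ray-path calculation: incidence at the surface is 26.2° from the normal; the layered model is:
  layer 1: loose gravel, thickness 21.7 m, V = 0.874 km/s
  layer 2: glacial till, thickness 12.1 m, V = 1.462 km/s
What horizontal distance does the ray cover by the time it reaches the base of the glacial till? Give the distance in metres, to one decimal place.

Ray parameter p = sin 26.2° / 0.874 km/s = 5.0516e-01 s/km.
Layer 1: θ = 26.20°; offset = 21.7·tan 26.20° = 10.678 m.
Layer 2: sin θ = p·1.462 = 0.7385 → θ = 47.61°; offset = 12.1·tan 47.61° = 13.254 m.
Total horizontal offset = 23.932 m.

23.9 m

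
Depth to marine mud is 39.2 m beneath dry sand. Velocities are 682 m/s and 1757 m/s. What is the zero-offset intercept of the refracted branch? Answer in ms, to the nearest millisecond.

106 ms

θ_c = arcsin(V₁/V₂) = arcsin(682/1757) = 22.84°; cos θ_c = 0.9216.
tᵢ = 2h·cos θ_c / V₁ = 2·39.2·0.9216 / 682 = 0.10594 s.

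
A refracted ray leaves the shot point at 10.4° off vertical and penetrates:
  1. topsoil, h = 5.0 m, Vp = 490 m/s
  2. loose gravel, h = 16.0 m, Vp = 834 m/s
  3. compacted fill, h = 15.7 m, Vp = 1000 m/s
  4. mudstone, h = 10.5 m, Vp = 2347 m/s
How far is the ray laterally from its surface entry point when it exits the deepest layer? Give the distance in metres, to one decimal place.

Apply Snell's law at each interface; in layer i the horizontal offset is hᵢ·tan θᵢ.
Layer 1: θ = 10.40°; offset = 5.0·tan 10.40° = 0.918 m.
Layer 2: sin θ = 834·sin 10.4°/490 = 0.3073, θ = 17.89°; offset = 16.0·tan 17.89° = 5.166 m.
Layer 3: sin θ = 1000·sin 10.4°/490 = 0.3684, θ = 21.62°; offset = 15.7·tan 21.62° = 6.222 m.
Layer 4: sin θ = 2347·sin 10.4°/490 = 0.8646, θ = 59.84°; offset = 10.5·tan 59.84° = 18.072 m.
Summing the layer offsets gives 30.377 m.

30.4 m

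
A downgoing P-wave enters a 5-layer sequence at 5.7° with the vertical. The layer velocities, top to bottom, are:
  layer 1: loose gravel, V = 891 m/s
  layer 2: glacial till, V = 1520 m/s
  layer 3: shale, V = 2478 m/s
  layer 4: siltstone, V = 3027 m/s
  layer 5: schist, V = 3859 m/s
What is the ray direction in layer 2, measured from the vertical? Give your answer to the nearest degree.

10°

Ray parameter p = sin 5.7° / 891 = 1.1147e-04 s/m.
sin θ_2 = p·V_2 = 1.1147e-04 × 1520 = 0.1694.
θ_2 = arcsin 0.1694 = 9.75°.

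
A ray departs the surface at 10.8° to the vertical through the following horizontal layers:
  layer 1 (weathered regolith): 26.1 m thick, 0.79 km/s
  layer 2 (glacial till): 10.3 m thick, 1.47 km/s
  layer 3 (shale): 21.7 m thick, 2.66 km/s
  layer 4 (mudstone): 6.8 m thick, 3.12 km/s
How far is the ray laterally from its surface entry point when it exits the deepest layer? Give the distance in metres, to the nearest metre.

Apply Snell's law at each interface; in layer i the horizontal offset is hᵢ·tan θᵢ.
Layer 1: θ = 10.80°; offset = 26.1·tan 10.80° = 4.979 m.
Layer 2: sin θ = 1.47·sin 10.8°/0.79 = 0.3487, θ = 20.41°; offset = 10.3·tan 20.41° = 3.832 m.
Layer 3: sin θ = 2.66·sin 10.8°/0.79 = 0.6309, θ = 39.12°; offset = 21.7·tan 39.12° = 17.647 m.
Layer 4: sin θ = 3.12·sin 10.8°/0.79 = 0.7400, θ = 47.73°; offset = 6.8·tan 47.73° = 7.482 m.
Summing the layer offsets gives 33.940 m.

34 m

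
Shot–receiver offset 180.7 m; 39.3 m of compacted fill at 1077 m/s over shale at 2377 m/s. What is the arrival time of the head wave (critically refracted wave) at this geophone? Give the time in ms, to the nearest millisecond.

141 ms

t = x/V₂ + 2h·√(V₂²−V₁²)/(V₁V₂).
√(V₂²−V₁²) = √(2377²−1077²) = 2119.0 m/s; delay term = 2·39.3·2119.0/(1077·2377) = 0.06506 s.
t = 180.7/2377 + 0.06506 = 0.14108 s.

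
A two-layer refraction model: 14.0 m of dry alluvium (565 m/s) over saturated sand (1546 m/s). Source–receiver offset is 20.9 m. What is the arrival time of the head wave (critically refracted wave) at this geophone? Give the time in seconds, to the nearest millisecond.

θ_c = arcsin(V₁/V₂) = arcsin(565/1546) = 21.44°, cos θ_c = 0.9308.
Intercept time tᵢ = 2h cos θ_c / V₁ = 2·14.0·0.9308/565 = 0.04613 s.
t = x/V₂ + tᵢ = 20.9/1546 + 0.04613 = 0.05965 s.

0.060 s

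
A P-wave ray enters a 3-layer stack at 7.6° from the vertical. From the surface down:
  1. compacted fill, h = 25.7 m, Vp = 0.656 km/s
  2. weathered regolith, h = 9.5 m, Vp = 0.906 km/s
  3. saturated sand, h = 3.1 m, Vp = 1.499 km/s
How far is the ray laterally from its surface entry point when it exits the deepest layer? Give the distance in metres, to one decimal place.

6.2 m

Apply Snell's law at each interface; in layer i the horizontal offset is hᵢ·tan θᵢ.
Layer 1: θ = 7.60°; offset = 25.7·tan 7.60° = 3.429 m.
Layer 2: sin θ = 0.906·sin 7.6°/0.656 = 0.1827, θ = 10.52°; offset = 9.5·tan 10.52° = 1.765 m.
Layer 3: sin θ = 1.499·sin 7.6°/0.656 = 0.3022, θ = 17.59°; offset = 3.1·tan 17.59° = 0.983 m.
Summing the layer offsets gives 6.177 m.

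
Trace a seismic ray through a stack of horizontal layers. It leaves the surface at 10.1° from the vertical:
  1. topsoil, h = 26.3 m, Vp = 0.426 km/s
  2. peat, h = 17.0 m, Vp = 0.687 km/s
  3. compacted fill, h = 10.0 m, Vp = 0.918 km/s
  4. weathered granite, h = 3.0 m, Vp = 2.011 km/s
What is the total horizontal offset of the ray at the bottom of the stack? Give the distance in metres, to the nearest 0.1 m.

18.2 m

Apply Snell's law at each interface; in layer i the horizontal offset is hᵢ·tan θᵢ.
Layer 1: θ = 10.10°; offset = 26.3·tan 10.10° = 4.685 m.
Layer 2: sin θ = 0.687·sin 10.1°/0.426 = 0.2828, θ = 16.43°; offset = 17.0·tan 16.43° = 5.012 m.
Layer 3: sin θ = 0.918·sin 10.1°/0.426 = 0.3779, θ = 22.20°; offset = 10.0·tan 22.20° = 4.082 m.
Layer 4: sin θ = 2.011·sin 10.1°/0.426 = 0.8278, θ = 55.88°; offset = 3.0·tan 55.88° = 4.427 m.
Total horizontal offset = 18.206 m.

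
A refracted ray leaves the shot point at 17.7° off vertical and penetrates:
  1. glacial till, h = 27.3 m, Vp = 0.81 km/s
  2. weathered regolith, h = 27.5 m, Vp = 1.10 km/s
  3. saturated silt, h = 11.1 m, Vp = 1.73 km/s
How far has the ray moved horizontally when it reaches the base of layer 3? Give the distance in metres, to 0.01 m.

Ray parameter p = sin 17.7° / 0.81 km/s = 3.7535e-01 s/km.
Layer 1: θ = 17.70°; offset = 27.3·tan 17.70° = 8.7125 m.
Layer 2: sin θ = p·1.10 = 0.4129 → θ = 24.39°; offset = 27.5·tan 24.39° = 12.4665 m.
Layer 3: sin θ = p·1.73 = 0.6494 → θ = 40.49°; offset = 11.1·tan 40.49° = 9.4779 m.
Σ offsets = 30.6570 m.

30.66 m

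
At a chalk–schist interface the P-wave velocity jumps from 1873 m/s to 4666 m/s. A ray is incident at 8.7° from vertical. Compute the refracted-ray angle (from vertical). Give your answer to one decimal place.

Snell's law: sin θ₂ = (V₂/V₁)·sin θ₁ = (4666/1873)·sin 8.7° = 0.3768.
θ₂ = arcsin 0.3768 = 22.14° from the normal.

22.1°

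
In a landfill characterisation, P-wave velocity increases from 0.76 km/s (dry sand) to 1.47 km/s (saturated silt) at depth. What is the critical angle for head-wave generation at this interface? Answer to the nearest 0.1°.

31.1°

At critical incidence the refracted ray runs along the interface (θ₂ = 90°), so sin θ_c = V₁/V₂.
θ_c = arcsin(0.76/1.47) = arcsin 0.5170 = 31.13°.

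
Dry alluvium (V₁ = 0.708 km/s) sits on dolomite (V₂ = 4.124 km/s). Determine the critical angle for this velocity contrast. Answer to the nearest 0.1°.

9.9°

At critical incidence the refracted ray runs along the interface (θ₂ = 90°), so sin θ_c = V₁/V₂.
θ_c = arcsin(0.708/4.124) = arcsin 0.1717 = 9.89°.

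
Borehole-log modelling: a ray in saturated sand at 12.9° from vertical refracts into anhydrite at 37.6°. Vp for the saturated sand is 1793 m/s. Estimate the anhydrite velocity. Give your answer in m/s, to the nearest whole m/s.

4900 m/s

Snell's law: sin 12.9°/V₁ = sin 37.6°/V₂.
V₂ = V₁·sin 37.6°/sin 12.9° = 1793 × 2.7330 = 4900.29 m/s.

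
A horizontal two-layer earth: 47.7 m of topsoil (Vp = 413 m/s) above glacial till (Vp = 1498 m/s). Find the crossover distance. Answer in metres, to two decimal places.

θ_c = arcsin(413/1498) = 16.00°, so cos θ_c = 0.9612 and tᵢ = 2h cos θ_c/V₁ = 0.2220 s.
At crossover x/V₁ = x/V₂ + tᵢ ⇒ x = tᵢ/(1/V₁ − 1/V₂) = 0.22204/(2.4213e-03 − 6.6756e-04) = 126.61 m.

126.61 m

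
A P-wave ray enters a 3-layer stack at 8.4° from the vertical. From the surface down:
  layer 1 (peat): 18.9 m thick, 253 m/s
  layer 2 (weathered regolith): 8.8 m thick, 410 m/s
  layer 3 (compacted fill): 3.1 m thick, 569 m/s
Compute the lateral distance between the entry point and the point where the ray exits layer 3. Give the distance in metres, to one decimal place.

6.0 m

p = sin θ₁/V₁ = sin 8.4°/253 = 5.7740e-04 s/m is conserved through the stack.
Layer 1: θ = 8.40°; offset = 18.9·tan 8.40° = 2.791 m.
Layer 2: sin θ = p·410 = 0.2367 → θ = 13.69°; offset = 8.8·tan 13.69° = 2.144 m.
Layer 3: sin θ = p·569 = 0.3285 → θ = 19.18°; offset = 3.1·tan 19.18° = 1.078 m.
Total horizontal offset = 6.013 m.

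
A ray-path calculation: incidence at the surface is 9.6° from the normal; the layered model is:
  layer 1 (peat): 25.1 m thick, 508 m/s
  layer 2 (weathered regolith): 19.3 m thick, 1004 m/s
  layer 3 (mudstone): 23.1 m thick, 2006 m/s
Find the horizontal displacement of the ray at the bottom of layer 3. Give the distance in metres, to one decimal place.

31.2 m

Ray parameter p = sin 9.6° / 508 m/s = 3.2828e-04 s/m.
Layer 1: θ = 9.60°; offset = 25.1·tan 9.60° = 4.245 m.
Layer 2: sin θ = p·1004 = 0.3296 → θ = 19.24°; offset = 19.3·tan 19.24° = 6.738 m.
Layer 3: sin θ = p·2006 = 0.6585 → θ = 41.19°; offset = 23.1·tan 41.19° = 20.214 m.
Total horizontal offset = 31.197 m.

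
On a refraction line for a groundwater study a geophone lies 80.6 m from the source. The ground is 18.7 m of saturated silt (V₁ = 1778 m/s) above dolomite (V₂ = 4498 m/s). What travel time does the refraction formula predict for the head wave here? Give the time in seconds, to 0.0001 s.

θ_c = arcsin(V₁/V₂) = arcsin(1778/4498) = 23.28°, cos θ_c = 0.9186.
Intercept time tᵢ = 2h cos θ_c / V₁ = 2·18.7·0.9186/1778 = 0.01932 s.
t = x/V₂ + tᵢ = 80.6/4498 + 0.01932 = 0.03724 s.

0.0372 s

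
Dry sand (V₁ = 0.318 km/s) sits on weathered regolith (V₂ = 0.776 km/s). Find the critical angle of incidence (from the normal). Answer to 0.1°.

At critical incidence the refracted ray runs along the interface (θ₂ = 90°), so sin θ_c = V₁/V₂.
θ_c = arcsin(0.318/0.776) = arcsin 0.4098 = 24.19°.

24.2°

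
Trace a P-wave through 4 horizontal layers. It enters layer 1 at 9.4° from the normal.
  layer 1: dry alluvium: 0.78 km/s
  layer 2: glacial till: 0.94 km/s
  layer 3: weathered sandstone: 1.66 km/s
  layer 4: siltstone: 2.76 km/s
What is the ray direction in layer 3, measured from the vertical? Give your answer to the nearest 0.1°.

Ray parameter p = sin 9.4° / 0.78 = 2.0939e-01 s/km.
sin θ_3 = p·V_3 = 2.0939e-01 × 1.66 = 0.3476.
θ_3 = arcsin 0.3476 = 20.34°.

20.3°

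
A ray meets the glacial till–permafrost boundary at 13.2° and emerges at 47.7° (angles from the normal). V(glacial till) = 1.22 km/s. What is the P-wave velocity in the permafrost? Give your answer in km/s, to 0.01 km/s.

3.95 km/s

sin 13.2° = 0.2284; sin 47.7° = 0.7396.
V₂ = V₁·(sin θ₂/sin θ₁) = 1.22·(0.7396/0.2284) = 3.95 km/s.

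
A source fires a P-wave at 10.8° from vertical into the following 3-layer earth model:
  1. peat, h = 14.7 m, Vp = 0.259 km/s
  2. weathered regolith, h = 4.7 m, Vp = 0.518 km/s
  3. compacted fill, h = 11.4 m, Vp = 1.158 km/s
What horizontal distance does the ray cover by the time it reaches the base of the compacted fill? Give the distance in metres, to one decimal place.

Apply Snell's law at each interface; in layer i the horizontal offset is hᵢ·tan θᵢ.
Layer 1: θ = 10.80°; offset = 14.7·tan 10.80° = 2.804 m.
Layer 2: sin θ = 0.518·sin 10.8°/0.259 = 0.3748, θ = 22.01°; offset = 4.7·tan 22.01° = 1.900 m.
Layer 3: sin θ = 1.158·sin 10.8°/0.259 = 0.8378, θ = 56.91°; offset = 11.4·tan 56.91° = 17.493 m.
Total horizontal offset = 22.197 m.

22.2 m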